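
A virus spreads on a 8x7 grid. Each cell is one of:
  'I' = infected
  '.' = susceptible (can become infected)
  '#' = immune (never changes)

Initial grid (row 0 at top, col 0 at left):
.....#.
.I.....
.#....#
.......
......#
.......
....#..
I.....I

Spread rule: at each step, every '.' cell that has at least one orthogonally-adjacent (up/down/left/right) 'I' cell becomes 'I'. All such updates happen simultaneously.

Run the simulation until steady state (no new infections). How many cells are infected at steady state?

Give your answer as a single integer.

Answer: 51

Derivation:
Step 0 (initial): 3 infected
Step 1: +7 new -> 10 infected
Step 2: +11 new -> 21 infected
Step 3: +10 new -> 31 infected
Step 4: +11 new -> 42 infected
Step 5: +7 new -> 49 infected
Step 6: +2 new -> 51 infected
Step 7: +0 new -> 51 infected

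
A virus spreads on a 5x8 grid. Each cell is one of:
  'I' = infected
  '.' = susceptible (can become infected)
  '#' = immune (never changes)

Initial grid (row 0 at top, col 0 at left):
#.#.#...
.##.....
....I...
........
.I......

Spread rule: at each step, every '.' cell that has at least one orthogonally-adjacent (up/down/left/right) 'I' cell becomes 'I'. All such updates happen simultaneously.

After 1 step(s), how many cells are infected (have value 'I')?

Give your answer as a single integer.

Step 0 (initial): 2 infected
Step 1: +7 new -> 9 infected

Answer: 9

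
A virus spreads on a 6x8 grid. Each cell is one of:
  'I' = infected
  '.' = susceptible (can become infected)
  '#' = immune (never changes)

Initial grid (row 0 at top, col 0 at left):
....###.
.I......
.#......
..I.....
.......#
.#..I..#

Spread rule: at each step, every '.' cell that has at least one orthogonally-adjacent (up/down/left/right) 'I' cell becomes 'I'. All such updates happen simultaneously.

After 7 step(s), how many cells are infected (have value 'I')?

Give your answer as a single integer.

Step 0 (initial): 3 infected
Step 1: +10 new -> 13 infected
Step 2: +12 new -> 25 infected
Step 3: +6 new -> 31 infected
Step 4: +4 new -> 35 infected
Step 5: +3 new -> 38 infected
Step 6: +2 new -> 40 infected
Step 7: +1 new -> 41 infected

Answer: 41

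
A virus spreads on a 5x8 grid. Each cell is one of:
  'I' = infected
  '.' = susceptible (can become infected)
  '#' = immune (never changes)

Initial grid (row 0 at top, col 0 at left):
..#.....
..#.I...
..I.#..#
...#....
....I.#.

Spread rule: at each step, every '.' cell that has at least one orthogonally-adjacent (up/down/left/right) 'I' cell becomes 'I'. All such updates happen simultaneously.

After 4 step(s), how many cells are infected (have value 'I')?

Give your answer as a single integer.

Step 0 (initial): 3 infected
Step 1: +9 new -> 12 infected
Step 2: +9 new -> 21 infected
Step 3: +8 new -> 29 infected
Step 4: +4 new -> 33 infected

Answer: 33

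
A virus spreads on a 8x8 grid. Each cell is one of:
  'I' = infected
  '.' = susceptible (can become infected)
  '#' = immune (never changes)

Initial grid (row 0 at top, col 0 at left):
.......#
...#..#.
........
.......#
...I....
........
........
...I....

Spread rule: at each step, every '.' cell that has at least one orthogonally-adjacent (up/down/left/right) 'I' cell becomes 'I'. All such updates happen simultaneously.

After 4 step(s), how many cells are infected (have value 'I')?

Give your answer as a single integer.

Step 0 (initial): 2 infected
Step 1: +7 new -> 9 infected
Step 2: +11 new -> 20 infected
Step 3: +12 new -> 32 infected
Step 4: +12 new -> 44 infected

Answer: 44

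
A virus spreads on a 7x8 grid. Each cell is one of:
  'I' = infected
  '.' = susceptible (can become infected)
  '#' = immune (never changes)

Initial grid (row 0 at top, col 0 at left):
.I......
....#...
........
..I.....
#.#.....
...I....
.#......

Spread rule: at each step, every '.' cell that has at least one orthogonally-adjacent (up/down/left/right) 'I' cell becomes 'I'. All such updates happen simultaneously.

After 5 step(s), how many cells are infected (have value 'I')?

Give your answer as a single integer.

Answer: 48

Derivation:
Step 0 (initial): 3 infected
Step 1: +10 new -> 13 infected
Step 2: +13 new -> 26 infected
Step 3: +9 new -> 35 infected
Step 4: +7 new -> 42 infected
Step 5: +6 new -> 48 infected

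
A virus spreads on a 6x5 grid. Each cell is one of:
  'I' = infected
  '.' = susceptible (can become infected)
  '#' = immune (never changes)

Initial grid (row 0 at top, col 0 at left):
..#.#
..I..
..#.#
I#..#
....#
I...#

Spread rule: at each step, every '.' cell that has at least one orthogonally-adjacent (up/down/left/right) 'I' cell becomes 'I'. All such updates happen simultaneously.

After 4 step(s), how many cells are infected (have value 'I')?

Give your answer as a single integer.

Step 0 (initial): 3 infected
Step 1: +5 new -> 8 infected
Step 2: +8 new -> 16 infected
Step 3: +4 new -> 20 infected
Step 4: +2 new -> 22 infected

Answer: 22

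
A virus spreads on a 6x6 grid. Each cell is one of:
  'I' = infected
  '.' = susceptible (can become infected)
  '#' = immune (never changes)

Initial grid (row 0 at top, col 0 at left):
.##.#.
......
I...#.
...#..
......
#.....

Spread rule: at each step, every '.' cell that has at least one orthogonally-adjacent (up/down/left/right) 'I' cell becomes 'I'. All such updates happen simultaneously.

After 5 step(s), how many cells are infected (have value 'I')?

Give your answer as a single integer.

Step 0 (initial): 1 infected
Step 1: +3 new -> 4 infected
Step 2: +5 new -> 9 infected
Step 3: +4 new -> 13 infected
Step 4: +3 new -> 16 infected
Step 5: +4 new -> 20 infected

Answer: 20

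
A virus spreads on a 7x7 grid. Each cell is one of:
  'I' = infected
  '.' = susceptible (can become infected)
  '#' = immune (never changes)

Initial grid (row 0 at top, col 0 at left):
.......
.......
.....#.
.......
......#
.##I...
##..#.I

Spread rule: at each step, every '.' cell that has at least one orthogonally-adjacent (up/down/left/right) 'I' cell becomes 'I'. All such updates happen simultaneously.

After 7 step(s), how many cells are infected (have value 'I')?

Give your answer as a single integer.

Step 0 (initial): 2 infected
Step 1: +5 new -> 7 infected
Step 2: +5 new -> 12 infected
Step 3: +5 new -> 17 infected
Step 4: +6 new -> 23 infected
Step 5: +7 new -> 30 infected
Step 6: +6 new -> 36 infected
Step 7: +4 new -> 40 infected

Answer: 40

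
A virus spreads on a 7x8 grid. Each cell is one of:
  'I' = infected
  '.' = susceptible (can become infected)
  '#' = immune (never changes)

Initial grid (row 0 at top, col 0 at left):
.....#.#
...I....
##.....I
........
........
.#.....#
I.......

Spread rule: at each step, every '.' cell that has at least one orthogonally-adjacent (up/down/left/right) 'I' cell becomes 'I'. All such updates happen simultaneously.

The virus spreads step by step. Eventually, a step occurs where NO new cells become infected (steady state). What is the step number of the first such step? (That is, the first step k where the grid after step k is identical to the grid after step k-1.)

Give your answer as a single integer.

Step 0 (initial): 3 infected
Step 1: +9 new -> 12 infected
Step 2: +13 new -> 25 infected
Step 3: +12 new -> 37 infected
Step 4: +8 new -> 45 infected
Step 5: +4 new -> 49 infected
Step 6: +1 new -> 50 infected
Step 7: +0 new -> 50 infected

Answer: 7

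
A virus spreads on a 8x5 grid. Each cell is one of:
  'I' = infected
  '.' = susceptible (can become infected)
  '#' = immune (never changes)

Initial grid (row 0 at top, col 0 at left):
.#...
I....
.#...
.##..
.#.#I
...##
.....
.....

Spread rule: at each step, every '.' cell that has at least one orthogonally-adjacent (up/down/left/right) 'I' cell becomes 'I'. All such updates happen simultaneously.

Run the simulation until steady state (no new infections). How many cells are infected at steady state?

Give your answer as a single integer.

Step 0 (initial): 2 infected
Step 1: +4 new -> 6 infected
Step 2: +4 new -> 10 infected
Step 3: +6 new -> 16 infected
Step 4: +3 new -> 19 infected
Step 5: +2 new -> 21 infected
Step 6: +3 new -> 24 infected
Step 7: +3 new -> 27 infected
Step 8: +2 new -> 29 infected
Step 9: +2 new -> 31 infected
Step 10: +1 new -> 32 infected
Step 11: +0 new -> 32 infected

Answer: 32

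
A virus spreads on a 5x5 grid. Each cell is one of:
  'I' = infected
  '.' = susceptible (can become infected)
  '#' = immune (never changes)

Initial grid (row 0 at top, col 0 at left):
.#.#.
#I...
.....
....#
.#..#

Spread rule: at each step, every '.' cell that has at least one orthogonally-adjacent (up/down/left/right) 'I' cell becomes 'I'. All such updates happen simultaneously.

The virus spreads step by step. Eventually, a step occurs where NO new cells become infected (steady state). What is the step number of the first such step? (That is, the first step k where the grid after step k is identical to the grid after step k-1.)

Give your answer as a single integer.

Answer: 6

Derivation:
Step 0 (initial): 1 infected
Step 1: +2 new -> 3 infected
Step 2: +5 new -> 8 infected
Step 3: +4 new -> 12 infected
Step 4: +5 new -> 17 infected
Step 5: +1 new -> 18 infected
Step 6: +0 new -> 18 infected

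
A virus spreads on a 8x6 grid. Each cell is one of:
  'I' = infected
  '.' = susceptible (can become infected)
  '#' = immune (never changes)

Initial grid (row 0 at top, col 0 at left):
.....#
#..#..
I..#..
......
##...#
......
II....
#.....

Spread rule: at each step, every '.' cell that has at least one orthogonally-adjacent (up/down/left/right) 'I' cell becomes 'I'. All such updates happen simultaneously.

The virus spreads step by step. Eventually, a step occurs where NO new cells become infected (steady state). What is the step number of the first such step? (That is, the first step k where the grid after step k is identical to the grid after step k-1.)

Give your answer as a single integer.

Step 0 (initial): 3 infected
Step 1: +6 new -> 9 infected
Step 2: +6 new -> 15 infected
Step 3: +7 new -> 22 infected
Step 4: +7 new -> 29 infected
Step 5: +5 new -> 34 infected
Step 6: +3 new -> 37 infected
Step 7: +2 new -> 39 infected
Step 8: +1 new -> 40 infected
Step 9: +0 new -> 40 infected

Answer: 9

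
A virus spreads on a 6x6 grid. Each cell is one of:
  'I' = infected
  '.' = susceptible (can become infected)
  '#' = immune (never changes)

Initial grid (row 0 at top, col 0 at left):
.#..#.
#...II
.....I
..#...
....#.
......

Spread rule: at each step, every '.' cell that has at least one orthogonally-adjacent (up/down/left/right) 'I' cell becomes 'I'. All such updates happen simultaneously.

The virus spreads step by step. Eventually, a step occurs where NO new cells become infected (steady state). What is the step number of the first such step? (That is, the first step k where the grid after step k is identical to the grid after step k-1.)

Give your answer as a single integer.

Step 0 (initial): 3 infected
Step 1: +4 new -> 7 infected
Step 2: +5 new -> 12 infected
Step 3: +5 new -> 17 infected
Step 4: +3 new -> 20 infected
Step 5: +4 new -> 24 infected
Step 6: +3 new -> 27 infected
Step 7: +2 new -> 29 infected
Step 8: +1 new -> 30 infected
Step 9: +0 new -> 30 infected

Answer: 9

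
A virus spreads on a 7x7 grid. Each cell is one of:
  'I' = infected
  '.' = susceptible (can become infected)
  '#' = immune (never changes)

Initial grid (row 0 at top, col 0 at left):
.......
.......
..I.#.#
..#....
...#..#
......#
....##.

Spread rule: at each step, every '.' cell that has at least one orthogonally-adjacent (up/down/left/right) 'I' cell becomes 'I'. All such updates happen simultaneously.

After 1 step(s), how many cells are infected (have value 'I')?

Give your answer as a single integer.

Answer: 4

Derivation:
Step 0 (initial): 1 infected
Step 1: +3 new -> 4 infected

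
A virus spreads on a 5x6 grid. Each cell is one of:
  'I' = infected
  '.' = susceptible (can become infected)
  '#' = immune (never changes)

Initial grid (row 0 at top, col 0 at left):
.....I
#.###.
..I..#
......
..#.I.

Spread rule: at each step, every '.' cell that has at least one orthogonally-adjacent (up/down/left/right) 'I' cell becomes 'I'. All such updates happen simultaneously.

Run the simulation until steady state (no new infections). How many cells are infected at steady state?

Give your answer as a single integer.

Answer: 24

Derivation:
Step 0 (initial): 3 infected
Step 1: +8 new -> 11 infected
Step 2: +7 new -> 18 infected
Step 3: +4 new -> 22 infected
Step 4: +2 new -> 24 infected
Step 5: +0 new -> 24 infected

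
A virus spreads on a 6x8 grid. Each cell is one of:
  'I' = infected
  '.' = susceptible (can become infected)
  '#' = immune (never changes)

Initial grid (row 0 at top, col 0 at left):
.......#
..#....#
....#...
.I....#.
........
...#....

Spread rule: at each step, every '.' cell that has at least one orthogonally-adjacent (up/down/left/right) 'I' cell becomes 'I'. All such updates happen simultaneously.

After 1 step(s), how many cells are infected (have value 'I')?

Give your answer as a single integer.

Answer: 5

Derivation:
Step 0 (initial): 1 infected
Step 1: +4 new -> 5 infected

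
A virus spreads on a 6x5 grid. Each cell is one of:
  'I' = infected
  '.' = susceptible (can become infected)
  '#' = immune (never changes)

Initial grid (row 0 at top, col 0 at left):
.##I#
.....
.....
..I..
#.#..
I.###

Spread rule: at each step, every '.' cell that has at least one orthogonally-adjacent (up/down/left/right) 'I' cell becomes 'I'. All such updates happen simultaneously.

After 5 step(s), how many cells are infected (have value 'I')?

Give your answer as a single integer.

Step 0 (initial): 3 infected
Step 1: +5 new -> 8 infected
Step 2: +8 new -> 16 infected
Step 3: +4 new -> 20 infected
Step 4: +1 new -> 21 infected
Step 5: +1 new -> 22 infected

Answer: 22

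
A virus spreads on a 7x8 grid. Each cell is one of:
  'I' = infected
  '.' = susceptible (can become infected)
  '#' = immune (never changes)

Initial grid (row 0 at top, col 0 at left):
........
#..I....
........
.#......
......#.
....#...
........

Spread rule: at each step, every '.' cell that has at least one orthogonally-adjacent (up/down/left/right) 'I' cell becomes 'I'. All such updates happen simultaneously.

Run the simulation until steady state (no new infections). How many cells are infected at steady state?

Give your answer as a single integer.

Answer: 52

Derivation:
Step 0 (initial): 1 infected
Step 1: +4 new -> 5 infected
Step 2: +7 new -> 12 infected
Step 3: +8 new -> 20 infected
Step 4: +9 new -> 29 infected
Step 5: +8 new -> 37 infected
Step 6: +6 new -> 43 infected
Step 7: +5 new -> 48 infected
Step 8: +3 new -> 51 infected
Step 9: +1 new -> 52 infected
Step 10: +0 new -> 52 infected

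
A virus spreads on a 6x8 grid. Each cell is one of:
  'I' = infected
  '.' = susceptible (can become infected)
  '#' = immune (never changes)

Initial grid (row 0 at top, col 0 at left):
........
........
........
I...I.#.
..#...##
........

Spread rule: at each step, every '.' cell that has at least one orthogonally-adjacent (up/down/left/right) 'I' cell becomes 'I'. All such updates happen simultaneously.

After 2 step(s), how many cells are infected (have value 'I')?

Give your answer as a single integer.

Step 0 (initial): 2 infected
Step 1: +7 new -> 9 infected
Step 2: +11 new -> 20 infected

Answer: 20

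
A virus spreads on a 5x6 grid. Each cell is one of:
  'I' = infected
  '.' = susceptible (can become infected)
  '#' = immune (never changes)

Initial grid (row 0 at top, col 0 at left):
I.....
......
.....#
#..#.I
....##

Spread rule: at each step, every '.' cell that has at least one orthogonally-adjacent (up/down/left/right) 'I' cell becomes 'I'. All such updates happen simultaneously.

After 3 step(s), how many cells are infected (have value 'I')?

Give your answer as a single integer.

Answer: 14

Derivation:
Step 0 (initial): 2 infected
Step 1: +3 new -> 5 infected
Step 2: +4 new -> 9 infected
Step 3: +5 new -> 14 infected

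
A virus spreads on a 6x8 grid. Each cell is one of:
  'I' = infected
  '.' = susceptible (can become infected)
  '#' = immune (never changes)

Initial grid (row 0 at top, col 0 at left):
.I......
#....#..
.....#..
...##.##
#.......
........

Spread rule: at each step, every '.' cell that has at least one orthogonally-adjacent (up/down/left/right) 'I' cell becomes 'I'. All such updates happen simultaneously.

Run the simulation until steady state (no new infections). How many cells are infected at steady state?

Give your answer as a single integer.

Step 0 (initial): 1 infected
Step 1: +3 new -> 4 infected
Step 2: +3 new -> 7 infected
Step 3: +5 new -> 12 infected
Step 4: +6 new -> 18 infected
Step 5: +4 new -> 22 infected
Step 6: +5 new -> 27 infected
Step 7: +4 new -> 31 infected
Step 8: +3 new -> 34 infected
Step 9: +3 new -> 37 infected
Step 10: +2 new -> 39 infected
Step 11: +1 new -> 40 infected
Step 12: +0 new -> 40 infected

Answer: 40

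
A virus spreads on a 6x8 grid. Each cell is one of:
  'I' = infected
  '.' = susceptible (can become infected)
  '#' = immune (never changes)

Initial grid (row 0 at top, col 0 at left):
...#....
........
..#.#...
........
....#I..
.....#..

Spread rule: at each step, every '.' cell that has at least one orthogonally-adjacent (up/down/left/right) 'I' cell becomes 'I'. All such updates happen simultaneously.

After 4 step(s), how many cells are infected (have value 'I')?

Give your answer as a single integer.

Answer: 20

Derivation:
Step 0 (initial): 1 infected
Step 1: +2 new -> 3 infected
Step 2: +5 new -> 8 infected
Step 3: +5 new -> 13 infected
Step 4: +7 new -> 20 infected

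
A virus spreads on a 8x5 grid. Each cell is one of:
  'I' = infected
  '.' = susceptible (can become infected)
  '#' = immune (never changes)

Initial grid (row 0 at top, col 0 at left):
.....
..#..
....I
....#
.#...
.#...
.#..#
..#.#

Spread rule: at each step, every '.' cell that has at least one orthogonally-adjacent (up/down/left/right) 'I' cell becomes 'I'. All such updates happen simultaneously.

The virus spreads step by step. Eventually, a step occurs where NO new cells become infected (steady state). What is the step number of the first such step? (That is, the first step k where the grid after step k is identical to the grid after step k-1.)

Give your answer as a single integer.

Answer: 11

Derivation:
Step 0 (initial): 1 infected
Step 1: +2 new -> 3 infected
Step 2: +4 new -> 7 infected
Step 3: +4 new -> 11 infected
Step 4: +7 new -> 18 infected
Step 5: +6 new -> 24 infected
Step 6: +4 new -> 28 infected
Step 7: +1 new -> 29 infected
Step 8: +1 new -> 30 infected
Step 9: +1 new -> 31 infected
Step 10: +1 new -> 32 infected
Step 11: +0 new -> 32 infected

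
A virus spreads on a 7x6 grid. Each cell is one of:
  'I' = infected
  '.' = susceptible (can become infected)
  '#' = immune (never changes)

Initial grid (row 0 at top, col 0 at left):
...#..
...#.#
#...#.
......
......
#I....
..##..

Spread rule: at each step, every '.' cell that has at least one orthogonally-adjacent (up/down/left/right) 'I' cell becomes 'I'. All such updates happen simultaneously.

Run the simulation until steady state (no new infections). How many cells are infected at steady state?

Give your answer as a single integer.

Answer: 31

Derivation:
Step 0 (initial): 1 infected
Step 1: +3 new -> 4 infected
Step 2: +5 new -> 9 infected
Step 3: +5 new -> 14 infected
Step 4: +6 new -> 20 infected
Step 5: +7 new -> 27 infected
Step 6: +3 new -> 30 infected
Step 7: +1 new -> 31 infected
Step 8: +0 new -> 31 infected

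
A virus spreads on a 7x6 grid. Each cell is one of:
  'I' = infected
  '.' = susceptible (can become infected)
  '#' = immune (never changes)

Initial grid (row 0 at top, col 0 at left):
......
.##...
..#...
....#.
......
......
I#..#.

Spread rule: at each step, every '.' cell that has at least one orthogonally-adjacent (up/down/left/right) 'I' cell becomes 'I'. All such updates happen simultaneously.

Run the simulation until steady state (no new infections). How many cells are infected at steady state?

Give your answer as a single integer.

Answer: 36

Derivation:
Step 0 (initial): 1 infected
Step 1: +1 new -> 2 infected
Step 2: +2 new -> 4 infected
Step 3: +3 new -> 7 infected
Step 4: +5 new -> 12 infected
Step 5: +6 new -> 18 infected
Step 6: +4 new -> 22 infected
Step 7: +4 new -> 26 infected
Step 8: +4 new -> 30 infected
Step 9: +3 new -> 33 infected
Step 10: +2 new -> 35 infected
Step 11: +1 new -> 36 infected
Step 12: +0 new -> 36 infected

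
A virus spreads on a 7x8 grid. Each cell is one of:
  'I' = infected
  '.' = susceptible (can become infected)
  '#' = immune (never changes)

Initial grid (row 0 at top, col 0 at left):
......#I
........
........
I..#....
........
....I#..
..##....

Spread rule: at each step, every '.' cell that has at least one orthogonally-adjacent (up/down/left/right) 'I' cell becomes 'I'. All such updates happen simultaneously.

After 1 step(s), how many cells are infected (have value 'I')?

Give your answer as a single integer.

Step 0 (initial): 3 infected
Step 1: +7 new -> 10 infected

Answer: 10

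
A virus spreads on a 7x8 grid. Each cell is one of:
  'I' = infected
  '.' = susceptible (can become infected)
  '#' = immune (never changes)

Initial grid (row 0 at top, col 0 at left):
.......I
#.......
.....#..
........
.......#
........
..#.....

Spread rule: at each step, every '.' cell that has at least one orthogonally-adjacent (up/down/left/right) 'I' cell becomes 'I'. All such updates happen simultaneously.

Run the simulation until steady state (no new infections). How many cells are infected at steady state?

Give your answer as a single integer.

Answer: 52

Derivation:
Step 0 (initial): 1 infected
Step 1: +2 new -> 3 infected
Step 2: +3 new -> 6 infected
Step 3: +4 new -> 10 infected
Step 4: +3 new -> 13 infected
Step 5: +5 new -> 18 infected
Step 6: +6 new -> 24 infected
Step 7: +8 new -> 32 infected
Step 8: +6 new -> 38 infected
Step 9: +5 new -> 43 infected
Step 10: +4 new -> 47 infected
Step 11: +2 new -> 49 infected
Step 12: +2 new -> 51 infected
Step 13: +1 new -> 52 infected
Step 14: +0 new -> 52 infected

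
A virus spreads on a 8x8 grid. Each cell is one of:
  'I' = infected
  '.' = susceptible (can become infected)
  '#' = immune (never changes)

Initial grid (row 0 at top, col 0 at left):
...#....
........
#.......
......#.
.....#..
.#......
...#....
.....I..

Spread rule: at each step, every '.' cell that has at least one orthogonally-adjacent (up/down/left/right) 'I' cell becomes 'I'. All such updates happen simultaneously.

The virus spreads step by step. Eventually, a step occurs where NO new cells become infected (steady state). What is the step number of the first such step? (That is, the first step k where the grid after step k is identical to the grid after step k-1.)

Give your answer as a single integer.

Step 0 (initial): 1 infected
Step 1: +3 new -> 4 infected
Step 2: +5 new -> 9 infected
Step 3: +4 new -> 13 infected
Step 4: +6 new -> 19 infected
Step 5: +6 new -> 25 infected
Step 6: +6 new -> 31 infected
Step 7: +7 new -> 38 infected
Step 8: +8 new -> 46 infected
Step 9: +6 new -> 52 infected
Step 10: +3 new -> 55 infected
Step 11: +2 new -> 57 infected
Step 12: +1 new -> 58 infected
Step 13: +0 new -> 58 infected

Answer: 13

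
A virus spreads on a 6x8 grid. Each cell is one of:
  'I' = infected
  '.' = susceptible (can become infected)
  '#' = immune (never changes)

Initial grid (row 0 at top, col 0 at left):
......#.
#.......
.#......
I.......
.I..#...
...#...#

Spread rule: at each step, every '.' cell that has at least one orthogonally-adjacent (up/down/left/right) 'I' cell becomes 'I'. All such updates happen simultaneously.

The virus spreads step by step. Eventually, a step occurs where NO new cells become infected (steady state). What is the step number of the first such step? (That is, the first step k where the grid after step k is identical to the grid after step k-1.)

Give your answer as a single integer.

Answer: 11

Derivation:
Step 0 (initial): 2 infected
Step 1: +5 new -> 7 infected
Step 2: +4 new -> 11 infected
Step 3: +2 new -> 13 infected
Step 4: +3 new -> 16 infected
Step 5: +5 new -> 21 infected
Step 6: +6 new -> 27 infected
Step 7: +7 new -> 34 infected
Step 8: +6 new -> 40 infected
Step 9: +1 new -> 41 infected
Step 10: +1 new -> 42 infected
Step 11: +0 new -> 42 infected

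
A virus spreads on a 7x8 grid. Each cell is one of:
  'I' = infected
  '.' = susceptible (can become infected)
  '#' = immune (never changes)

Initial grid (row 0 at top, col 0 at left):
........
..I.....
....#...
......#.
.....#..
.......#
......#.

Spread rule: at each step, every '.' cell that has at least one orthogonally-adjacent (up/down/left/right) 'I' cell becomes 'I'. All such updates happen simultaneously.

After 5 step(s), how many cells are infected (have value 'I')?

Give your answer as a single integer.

Answer: 36

Derivation:
Step 0 (initial): 1 infected
Step 1: +4 new -> 5 infected
Step 2: +7 new -> 12 infected
Step 3: +7 new -> 19 infected
Step 4: +8 new -> 27 infected
Step 5: +9 new -> 36 infected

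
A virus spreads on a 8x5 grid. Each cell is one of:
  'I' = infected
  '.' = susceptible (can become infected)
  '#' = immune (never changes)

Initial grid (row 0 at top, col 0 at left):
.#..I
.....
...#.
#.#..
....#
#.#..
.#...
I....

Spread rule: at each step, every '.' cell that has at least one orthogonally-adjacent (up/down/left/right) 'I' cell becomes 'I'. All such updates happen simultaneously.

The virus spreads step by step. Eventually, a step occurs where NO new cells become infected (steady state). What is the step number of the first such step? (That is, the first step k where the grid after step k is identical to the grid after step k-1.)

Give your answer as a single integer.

Answer: 9

Derivation:
Step 0 (initial): 2 infected
Step 1: +4 new -> 6 infected
Step 2: +4 new -> 10 infected
Step 3: +4 new -> 14 infected
Step 4: +5 new -> 19 infected
Step 5: +5 new -> 24 infected
Step 6: +5 new -> 29 infected
Step 7: +1 new -> 30 infected
Step 8: +2 new -> 32 infected
Step 9: +0 new -> 32 infected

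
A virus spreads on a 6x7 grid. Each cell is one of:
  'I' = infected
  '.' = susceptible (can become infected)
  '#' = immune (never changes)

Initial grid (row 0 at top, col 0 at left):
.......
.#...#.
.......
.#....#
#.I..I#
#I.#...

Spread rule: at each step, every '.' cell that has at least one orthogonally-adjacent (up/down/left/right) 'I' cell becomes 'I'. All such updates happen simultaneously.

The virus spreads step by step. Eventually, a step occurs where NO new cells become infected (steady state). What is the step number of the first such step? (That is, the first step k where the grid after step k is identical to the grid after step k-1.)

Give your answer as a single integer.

Answer: 7

Derivation:
Step 0 (initial): 3 infected
Step 1: +7 new -> 10 infected
Step 2: +6 new -> 16 infected
Step 3: +5 new -> 21 infected
Step 4: +5 new -> 26 infected
Step 5: +6 new -> 32 infected
Step 6: +2 new -> 34 infected
Step 7: +0 new -> 34 infected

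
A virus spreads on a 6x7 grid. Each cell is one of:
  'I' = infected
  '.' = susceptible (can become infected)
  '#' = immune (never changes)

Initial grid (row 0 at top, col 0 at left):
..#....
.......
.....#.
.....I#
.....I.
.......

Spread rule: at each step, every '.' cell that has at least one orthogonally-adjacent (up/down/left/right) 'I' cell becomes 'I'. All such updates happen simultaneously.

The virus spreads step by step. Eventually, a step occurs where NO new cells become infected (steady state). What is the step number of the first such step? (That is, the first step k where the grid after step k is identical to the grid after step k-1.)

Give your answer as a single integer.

Step 0 (initial): 2 infected
Step 1: +4 new -> 6 infected
Step 2: +5 new -> 11 infected
Step 3: +5 new -> 16 infected
Step 4: +7 new -> 23 infected
Step 5: +8 new -> 31 infected
Step 6: +5 new -> 36 infected
Step 7: +2 new -> 38 infected
Step 8: +1 new -> 39 infected
Step 9: +0 new -> 39 infected

Answer: 9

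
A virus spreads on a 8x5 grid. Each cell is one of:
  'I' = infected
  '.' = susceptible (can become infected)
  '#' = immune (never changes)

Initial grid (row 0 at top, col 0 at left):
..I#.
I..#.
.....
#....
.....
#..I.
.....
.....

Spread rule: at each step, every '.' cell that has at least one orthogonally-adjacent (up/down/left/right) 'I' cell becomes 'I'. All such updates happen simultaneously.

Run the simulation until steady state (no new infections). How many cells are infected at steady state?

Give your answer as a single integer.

Step 0 (initial): 3 infected
Step 1: +9 new -> 12 infected
Step 2: +9 new -> 21 infected
Step 3: +8 new -> 29 infected
Step 4: +4 new -> 33 infected
Step 5: +2 new -> 35 infected
Step 6: +1 new -> 36 infected
Step 7: +0 new -> 36 infected

Answer: 36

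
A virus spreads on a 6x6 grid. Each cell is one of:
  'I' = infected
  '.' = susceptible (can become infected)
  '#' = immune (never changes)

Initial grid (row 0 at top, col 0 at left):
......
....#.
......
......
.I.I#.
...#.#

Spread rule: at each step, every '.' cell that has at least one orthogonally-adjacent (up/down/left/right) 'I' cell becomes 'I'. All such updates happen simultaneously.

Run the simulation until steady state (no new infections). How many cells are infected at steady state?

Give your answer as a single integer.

Step 0 (initial): 2 infected
Step 1: +5 new -> 7 infected
Step 2: +7 new -> 14 infected
Step 3: +6 new -> 20 infected
Step 4: +6 new -> 26 infected
Step 5: +4 new -> 30 infected
Step 6: +1 new -> 31 infected
Step 7: +0 new -> 31 infected

Answer: 31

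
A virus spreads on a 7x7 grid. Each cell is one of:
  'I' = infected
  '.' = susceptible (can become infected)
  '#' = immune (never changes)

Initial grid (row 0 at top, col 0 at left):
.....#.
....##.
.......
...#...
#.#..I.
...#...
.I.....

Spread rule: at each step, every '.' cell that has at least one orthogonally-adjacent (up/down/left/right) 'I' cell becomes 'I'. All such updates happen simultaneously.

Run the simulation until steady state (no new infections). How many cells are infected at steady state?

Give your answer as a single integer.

Step 0 (initial): 2 infected
Step 1: +7 new -> 9 infected
Step 2: +11 new -> 20 infected
Step 3: +5 new -> 25 infected
Step 4: +5 new -> 30 infected
Step 5: +5 new -> 35 infected
Step 6: +4 new -> 39 infected
Step 7: +3 new -> 42 infected
Step 8: +0 new -> 42 infected

Answer: 42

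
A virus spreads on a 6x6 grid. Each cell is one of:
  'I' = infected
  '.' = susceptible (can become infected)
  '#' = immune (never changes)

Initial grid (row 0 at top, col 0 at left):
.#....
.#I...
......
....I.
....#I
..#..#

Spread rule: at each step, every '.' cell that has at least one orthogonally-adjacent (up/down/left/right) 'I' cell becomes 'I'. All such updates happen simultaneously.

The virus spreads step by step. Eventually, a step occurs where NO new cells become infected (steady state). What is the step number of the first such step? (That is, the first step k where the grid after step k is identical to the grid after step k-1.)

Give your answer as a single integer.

Step 0 (initial): 3 infected
Step 1: +6 new -> 9 infected
Step 2: +7 new -> 16 infected
Step 3: +6 new -> 22 infected
Step 4: +5 new -> 27 infected
Step 5: +3 new -> 30 infected
Step 6: +1 new -> 31 infected
Step 7: +0 new -> 31 infected

Answer: 7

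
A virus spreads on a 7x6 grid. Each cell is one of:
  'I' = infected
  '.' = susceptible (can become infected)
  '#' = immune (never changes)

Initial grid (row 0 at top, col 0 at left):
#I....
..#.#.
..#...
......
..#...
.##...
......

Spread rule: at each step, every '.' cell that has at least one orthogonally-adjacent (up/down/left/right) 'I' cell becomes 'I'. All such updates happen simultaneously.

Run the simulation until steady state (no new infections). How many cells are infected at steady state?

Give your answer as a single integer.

Answer: 35

Derivation:
Step 0 (initial): 1 infected
Step 1: +2 new -> 3 infected
Step 2: +3 new -> 6 infected
Step 3: +4 new -> 10 infected
Step 4: +5 new -> 15 infected
Step 5: +4 new -> 19 infected
Step 6: +4 new -> 23 infected
Step 7: +4 new -> 27 infected
Step 8: +4 new -> 31 infected
Step 9: +3 new -> 34 infected
Step 10: +1 new -> 35 infected
Step 11: +0 new -> 35 infected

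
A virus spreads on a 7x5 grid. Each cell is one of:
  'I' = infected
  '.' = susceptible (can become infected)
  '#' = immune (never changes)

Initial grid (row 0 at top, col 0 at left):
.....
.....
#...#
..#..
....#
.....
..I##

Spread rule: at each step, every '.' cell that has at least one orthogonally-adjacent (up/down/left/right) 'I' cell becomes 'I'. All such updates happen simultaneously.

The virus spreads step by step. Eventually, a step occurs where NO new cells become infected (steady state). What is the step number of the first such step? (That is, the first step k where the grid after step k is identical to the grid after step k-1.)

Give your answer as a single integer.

Step 0 (initial): 1 infected
Step 1: +2 new -> 3 infected
Step 2: +4 new -> 7 infected
Step 3: +4 new -> 11 infected
Step 4: +3 new -> 14 infected
Step 5: +4 new -> 18 infected
Step 6: +3 new -> 21 infected
Step 7: +5 new -> 26 infected
Step 8: +3 new -> 29 infected
Step 9: +0 new -> 29 infected

Answer: 9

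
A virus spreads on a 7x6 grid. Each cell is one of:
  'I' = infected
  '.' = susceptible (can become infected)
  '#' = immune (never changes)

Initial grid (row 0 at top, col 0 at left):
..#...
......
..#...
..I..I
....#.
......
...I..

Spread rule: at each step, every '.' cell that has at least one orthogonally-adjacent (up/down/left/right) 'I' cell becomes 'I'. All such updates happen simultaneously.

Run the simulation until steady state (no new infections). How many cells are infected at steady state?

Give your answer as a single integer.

Step 0 (initial): 3 infected
Step 1: +9 new -> 12 infected
Step 2: +12 new -> 24 infected
Step 3: +8 new -> 32 infected
Step 4: +6 new -> 38 infected
Step 5: +1 new -> 39 infected
Step 6: +0 new -> 39 infected

Answer: 39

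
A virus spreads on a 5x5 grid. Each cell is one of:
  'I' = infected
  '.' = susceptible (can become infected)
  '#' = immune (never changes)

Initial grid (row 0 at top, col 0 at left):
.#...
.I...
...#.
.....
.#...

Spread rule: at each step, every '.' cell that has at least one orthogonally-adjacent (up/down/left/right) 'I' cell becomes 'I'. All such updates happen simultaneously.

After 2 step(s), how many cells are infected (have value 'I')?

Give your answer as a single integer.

Step 0 (initial): 1 infected
Step 1: +3 new -> 4 infected
Step 2: +6 new -> 10 infected

Answer: 10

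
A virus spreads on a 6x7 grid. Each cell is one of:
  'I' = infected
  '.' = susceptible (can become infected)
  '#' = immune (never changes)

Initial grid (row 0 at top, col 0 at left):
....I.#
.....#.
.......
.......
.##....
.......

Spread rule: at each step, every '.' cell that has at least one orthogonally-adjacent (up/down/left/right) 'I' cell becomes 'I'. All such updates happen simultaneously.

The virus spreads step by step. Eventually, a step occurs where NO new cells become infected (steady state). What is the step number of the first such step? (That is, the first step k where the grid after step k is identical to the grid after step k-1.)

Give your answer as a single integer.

Step 0 (initial): 1 infected
Step 1: +3 new -> 4 infected
Step 2: +3 new -> 7 infected
Step 3: +5 new -> 12 infected
Step 4: +7 new -> 19 infected
Step 5: +8 new -> 27 infected
Step 6: +5 new -> 32 infected
Step 7: +3 new -> 35 infected
Step 8: +2 new -> 37 infected
Step 9: +1 new -> 38 infected
Step 10: +0 new -> 38 infected

Answer: 10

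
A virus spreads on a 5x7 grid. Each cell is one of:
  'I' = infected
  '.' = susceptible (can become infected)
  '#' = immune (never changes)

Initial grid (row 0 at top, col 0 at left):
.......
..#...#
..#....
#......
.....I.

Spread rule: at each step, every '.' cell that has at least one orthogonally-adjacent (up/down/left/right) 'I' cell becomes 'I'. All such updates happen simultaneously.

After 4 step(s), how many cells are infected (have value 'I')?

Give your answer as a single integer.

Step 0 (initial): 1 infected
Step 1: +3 new -> 4 infected
Step 2: +4 new -> 8 infected
Step 3: +5 new -> 13 infected
Step 4: +5 new -> 18 infected

Answer: 18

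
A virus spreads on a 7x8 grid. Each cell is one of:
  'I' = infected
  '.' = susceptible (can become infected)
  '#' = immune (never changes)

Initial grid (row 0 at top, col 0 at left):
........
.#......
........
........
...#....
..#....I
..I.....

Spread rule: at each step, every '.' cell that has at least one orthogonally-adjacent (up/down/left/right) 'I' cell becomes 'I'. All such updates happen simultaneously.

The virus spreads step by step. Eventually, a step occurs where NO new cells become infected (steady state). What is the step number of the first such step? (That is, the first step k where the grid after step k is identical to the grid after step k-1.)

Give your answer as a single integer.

Step 0 (initial): 2 infected
Step 1: +5 new -> 7 infected
Step 2: +8 new -> 15 infected
Step 3: +7 new -> 22 infected
Step 4: +7 new -> 29 infected
Step 5: +7 new -> 36 infected
Step 6: +6 new -> 42 infected
Step 7: +5 new -> 47 infected
Step 8: +4 new -> 51 infected
Step 9: +2 new -> 53 infected
Step 10: +0 new -> 53 infected

Answer: 10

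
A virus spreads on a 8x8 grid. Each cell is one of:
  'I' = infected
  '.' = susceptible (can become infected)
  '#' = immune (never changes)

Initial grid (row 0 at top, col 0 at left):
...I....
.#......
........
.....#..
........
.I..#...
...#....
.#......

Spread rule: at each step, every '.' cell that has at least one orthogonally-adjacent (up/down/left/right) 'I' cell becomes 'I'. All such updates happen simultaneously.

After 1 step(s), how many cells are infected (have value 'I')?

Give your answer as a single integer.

Answer: 9

Derivation:
Step 0 (initial): 2 infected
Step 1: +7 new -> 9 infected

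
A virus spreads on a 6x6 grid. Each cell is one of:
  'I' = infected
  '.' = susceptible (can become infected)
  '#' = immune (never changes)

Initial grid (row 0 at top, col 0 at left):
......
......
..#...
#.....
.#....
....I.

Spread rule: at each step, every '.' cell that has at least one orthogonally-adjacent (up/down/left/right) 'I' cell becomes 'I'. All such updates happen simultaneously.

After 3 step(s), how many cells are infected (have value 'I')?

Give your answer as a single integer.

Step 0 (initial): 1 infected
Step 1: +3 new -> 4 infected
Step 2: +4 new -> 8 infected
Step 3: +5 new -> 13 infected

Answer: 13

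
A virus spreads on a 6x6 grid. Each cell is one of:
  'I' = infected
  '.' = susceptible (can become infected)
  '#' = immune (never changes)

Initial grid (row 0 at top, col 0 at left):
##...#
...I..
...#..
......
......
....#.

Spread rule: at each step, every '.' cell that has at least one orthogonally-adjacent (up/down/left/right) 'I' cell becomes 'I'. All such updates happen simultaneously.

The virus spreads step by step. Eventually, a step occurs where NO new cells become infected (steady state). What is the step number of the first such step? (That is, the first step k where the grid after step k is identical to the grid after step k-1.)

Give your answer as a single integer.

Answer: 8

Derivation:
Step 0 (initial): 1 infected
Step 1: +3 new -> 4 infected
Step 2: +6 new -> 10 infected
Step 3: +5 new -> 15 infected
Step 4: +6 new -> 21 infected
Step 5: +5 new -> 26 infected
Step 6: +4 new -> 30 infected
Step 7: +1 new -> 31 infected
Step 8: +0 new -> 31 infected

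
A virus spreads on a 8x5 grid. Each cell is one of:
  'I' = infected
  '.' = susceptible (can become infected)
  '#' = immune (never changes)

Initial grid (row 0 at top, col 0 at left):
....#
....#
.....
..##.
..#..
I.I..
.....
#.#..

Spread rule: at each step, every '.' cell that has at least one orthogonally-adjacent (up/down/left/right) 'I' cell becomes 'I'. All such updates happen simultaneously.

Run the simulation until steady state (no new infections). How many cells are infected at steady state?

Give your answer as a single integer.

Answer: 33

Derivation:
Step 0 (initial): 2 infected
Step 1: +5 new -> 7 infected
Step 2: +6 new -> 13 infected
Step 3: +6 new -> 19 infected
Step 4: +4 new -> 23 infected
Step 5: +4 new -> 27 infected
Step 6: +3 new -> 30 infected
Step 7: +2 new -> 32 infected
Step 8: +1 new -> 33 infected
Step 9: +0 new -> 33 infected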